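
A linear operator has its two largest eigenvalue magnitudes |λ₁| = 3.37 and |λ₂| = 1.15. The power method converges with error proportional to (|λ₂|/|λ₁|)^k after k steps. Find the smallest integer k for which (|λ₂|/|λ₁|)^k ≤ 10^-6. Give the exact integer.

13

|λ₂/λ₁| = 1.15/3.37 = 0.34125
Need k ≥ ln(10^-6) / ln(0.34125) = -13.8155 / -1.0752 ≈ 12.850
Smallest integer k satisfying the bound: 13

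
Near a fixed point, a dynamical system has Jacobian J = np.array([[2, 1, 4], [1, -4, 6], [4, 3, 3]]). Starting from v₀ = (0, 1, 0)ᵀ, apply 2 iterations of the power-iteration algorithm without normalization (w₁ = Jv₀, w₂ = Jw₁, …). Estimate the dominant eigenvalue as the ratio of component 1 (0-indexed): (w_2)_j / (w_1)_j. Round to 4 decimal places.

λ ≈ -8.7500

w1 = Jv₀ = (1, -4, 3)
w2 = Jw1 = (10, 35, 1)
Ratio at component: 35 / -4 = -8.7500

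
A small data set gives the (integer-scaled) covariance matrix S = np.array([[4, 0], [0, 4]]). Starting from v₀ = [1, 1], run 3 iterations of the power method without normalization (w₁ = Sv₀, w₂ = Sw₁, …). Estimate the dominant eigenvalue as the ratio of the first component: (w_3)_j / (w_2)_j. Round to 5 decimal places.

w1 = Sv₀ = (4, 4)
w2 = Sw1 = (16, 16)
w3 = Sw2 = (64, 64)
Ratio at component: 64 / 16 = 4.00000

λ ≈ 4.00000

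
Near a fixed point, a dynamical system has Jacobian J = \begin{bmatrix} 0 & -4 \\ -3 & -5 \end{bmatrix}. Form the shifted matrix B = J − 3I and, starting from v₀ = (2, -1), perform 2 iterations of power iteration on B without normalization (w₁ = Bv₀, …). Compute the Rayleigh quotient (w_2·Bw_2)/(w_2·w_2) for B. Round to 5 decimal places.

μ ≈ -9.15385

B = J − 3I has rows (-3, -4); (-3, -8)
w1 = Bv₀ = ((-3)·2 + (-4)·(-1); (-3)·2 + (-8)·(-1)) = (-2, 2)
w2 = Bw1 = ((-3)·(-2) + (-4)·2; (-3)·(-2) + (-8)·2) = (-2, -10)
Bw2 = (46, 86)
w2·Bw2 = -952; w2·w2 = 104; μ ≈ -952/104 = -9.15385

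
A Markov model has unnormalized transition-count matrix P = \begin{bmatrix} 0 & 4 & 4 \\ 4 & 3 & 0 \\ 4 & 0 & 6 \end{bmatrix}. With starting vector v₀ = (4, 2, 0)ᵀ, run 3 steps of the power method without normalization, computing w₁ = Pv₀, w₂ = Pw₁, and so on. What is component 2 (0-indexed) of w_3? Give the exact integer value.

1376

w1 = Pv₀ = (0·4 + 4·2 + 4·0; 4·4 + 3·2 + 0·0; 4·4 + 0·2 + 6·0) = (8, 22, 16)
w2 = Pw1 = (0·8 + 4·22 + 4·16; 4·8 + 3·22 + 0·16; 4·8 + 0·22 + 6·16) = (152, 98, 128)
w3 = Pw2 = (904, 902, 1376)
The requested component of w3 is 1376.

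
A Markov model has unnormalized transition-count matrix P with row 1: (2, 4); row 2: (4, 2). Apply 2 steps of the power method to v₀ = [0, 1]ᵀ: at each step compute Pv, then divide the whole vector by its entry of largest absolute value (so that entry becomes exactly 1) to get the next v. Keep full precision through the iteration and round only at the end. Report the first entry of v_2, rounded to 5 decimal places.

Pv0 = (4.000000, 2.000000); divide by 4.000000 → v1 = (1.000000, 0.500000)
Pv1 = (4.000000, 5.000000); divide by 5.000000 → v2 = (0.800000, 1.000000)
Requested entry of v2: 16/20 = 0.80000

0.80000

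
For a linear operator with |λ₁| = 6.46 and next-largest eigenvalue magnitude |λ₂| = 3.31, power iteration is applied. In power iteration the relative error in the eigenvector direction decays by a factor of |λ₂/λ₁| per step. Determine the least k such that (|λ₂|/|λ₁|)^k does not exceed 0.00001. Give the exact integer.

18

|λ₂/λ₁| = 3.31/6.46 = 0.51238
Need k ≥ ln(0.00001) / ln(0.51238) = -11.5129 / -0.6687 ≈ 17.217
Smallest integer k satisfying the bound: 18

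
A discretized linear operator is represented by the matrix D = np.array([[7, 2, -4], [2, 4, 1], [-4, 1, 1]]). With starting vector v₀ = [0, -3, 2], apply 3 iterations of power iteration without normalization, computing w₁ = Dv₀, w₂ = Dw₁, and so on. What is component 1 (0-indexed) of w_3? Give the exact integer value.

-459

w1 = Dv₀ = (7·0 + 2·(-3) + (-4)·2; 2·0 + 4·(-3) + 1·2; (-4)·0 + 1·(-3) + 1·2) = (-14, -10, -1)
w2 = Dw1 = (7·(-14) + 2·(-10) + (-4)·(-1); 2·(-14) + 4·(-10) + 1·(-1); (-4)·(-14) + 1·(-10) + 1·(-1)) = (-114, -69, 45)
w3 = Dw2 = (-1116, -459, 432)
The requested component of w3 is -459.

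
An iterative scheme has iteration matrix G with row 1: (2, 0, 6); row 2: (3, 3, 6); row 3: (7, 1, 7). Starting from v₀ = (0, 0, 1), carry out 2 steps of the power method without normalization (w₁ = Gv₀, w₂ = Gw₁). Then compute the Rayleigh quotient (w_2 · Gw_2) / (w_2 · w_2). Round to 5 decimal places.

w1 = Gv₀ = (2·0 + 0·0 + 6·1; 3·0 + 3·0 + 6·1; 7·0 + 1·0 + 7·1) = (6, 6, 7)
w2 = Gw1 = (2·6 + 0·6 + 6·7; 3·6 + 3·6 + 6·7; 7·6 + 1·6 + 7·7) = (54, 78, 97)
Gw2 = (690, 978, 1135)
w2·Gw2 = 54·690 + 78·978 + 97·1135 = 223639; w2·w2 = 54·54 + 78·78 + 97·97 = 18409
λ ≈ 223639/18409 = 12.14835

λ ≈ 12.14835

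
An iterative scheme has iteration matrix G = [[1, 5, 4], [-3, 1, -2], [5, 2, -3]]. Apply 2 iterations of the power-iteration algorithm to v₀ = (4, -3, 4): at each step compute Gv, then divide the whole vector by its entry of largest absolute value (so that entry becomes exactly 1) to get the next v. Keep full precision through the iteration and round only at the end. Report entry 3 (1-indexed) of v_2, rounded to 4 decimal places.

Gv0 = (5.00000, -23.00000, 2.00000); divide by -23.00000 → v1 = (-0.21739, 1.00000, -0.08696)
Gv1 = (4.43478, 1.82609, 1.17391); divide by 4.43478 → v2 = (1.00000, 0.41176, 0.26471)
Requested entry of v2: -27/-102 = 0.2647

0.2647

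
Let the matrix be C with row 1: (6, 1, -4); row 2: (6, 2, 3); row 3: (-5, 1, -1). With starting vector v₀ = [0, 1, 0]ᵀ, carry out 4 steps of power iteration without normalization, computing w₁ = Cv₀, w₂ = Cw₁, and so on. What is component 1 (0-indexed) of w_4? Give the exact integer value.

385

w1 = Cv₀ = (6·0 + 1·1 + (-4)·0; 6·0 + 2·1 + 3·0; (-5)·0 + 1·1 + (-1)·0) = (1, 2, 1)
w2 = Cw1 = (6·1 + 1·2 + (-4)·1; 6·1 + 2·2 + 3·1; (-5)·1 + 1·2 + (-1)·1) = (4, 13, -4)
w3 = Cw2 = (53, 38, -3)
w4 = Cw3 = (368, 385, -224)
The requested component of w4 is 385.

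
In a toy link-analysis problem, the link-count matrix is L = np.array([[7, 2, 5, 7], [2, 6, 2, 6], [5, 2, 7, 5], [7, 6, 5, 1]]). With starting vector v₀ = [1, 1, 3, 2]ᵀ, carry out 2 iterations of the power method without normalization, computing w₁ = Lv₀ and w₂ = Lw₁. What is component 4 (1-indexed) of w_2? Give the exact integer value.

642

w1 = Lv₀ = (7·1 + 2·1 + 5·3 + 7·2; 2·1 + 6·1 + 2·3 + 6·2; 5·1 + 2·1 + 7·3 + 5·2; 7·1 + 6·1 + 5·3 + 1·2) = (38, 26, 38, 30)
w2 = Lw1 = (7·38 + 2·26 + 5·38 + 7·30; 2·38 + 6·26 + 2·38 + 6·30; 5·38 + 2·26 + 7·38 + 5·30; 7·38 + 6·26 + 5·38 + 1·30) = (718, 488, 658, 642)
The requested component of w2 is 642.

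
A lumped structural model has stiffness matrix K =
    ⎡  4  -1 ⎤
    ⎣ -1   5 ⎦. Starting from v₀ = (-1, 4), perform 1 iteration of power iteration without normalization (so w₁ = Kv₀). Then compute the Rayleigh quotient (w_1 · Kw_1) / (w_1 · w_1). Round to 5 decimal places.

w1 = Kv₀ = (-8, 21)
Kw1 = (-53, 113)
w1·Kw1 = (-8)·(-53) + 21·113 = 2797; w1·w1 = (-8)·(-8) + 21·21 = 505
λ ≈ 2797/505 = 5.53861

5.53861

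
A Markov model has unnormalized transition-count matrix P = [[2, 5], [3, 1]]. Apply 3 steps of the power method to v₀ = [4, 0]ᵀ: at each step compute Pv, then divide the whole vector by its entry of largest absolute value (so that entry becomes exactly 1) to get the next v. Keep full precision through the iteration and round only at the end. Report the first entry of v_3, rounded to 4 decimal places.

1.0000

Pv0 = (8.00000, 12.00000); divide by 12.00000 → v1 = (0.66667, 1.00000)
Pv1 = (6.33333, 3.00000); divide by 6.33333 → v2 = (1.00000, 0.47368)
Pv2 = (4.36842, 3.47368); divide by 4.36842 → v3 = (1.00000, 0.79518)
Requested entry of v3: 332/332 = 1.0000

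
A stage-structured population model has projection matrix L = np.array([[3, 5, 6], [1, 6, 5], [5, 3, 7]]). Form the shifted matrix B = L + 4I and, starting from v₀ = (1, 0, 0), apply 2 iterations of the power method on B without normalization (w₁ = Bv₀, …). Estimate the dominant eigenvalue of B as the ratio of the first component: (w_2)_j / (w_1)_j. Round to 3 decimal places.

μ ≈ 12.000

B = L + 4I has rows (7, 5, 6); (1, 10, 5); (5, 3, 11)
w1 = Bv₀ = (7·1 + 5·0 + 6·0; 1·1 + 10·0 + 5·0; 5·1 + 3·0 + 11·0) = (7, 1, 5)
w2 = Bw1 = (7·7 + 5·1 + 6·5; 1·7 + 10·1 + 5·5; 5·7 + 3·1 + 11·5) = (84, 42, 93)
Ratio: 84/7 = 12.000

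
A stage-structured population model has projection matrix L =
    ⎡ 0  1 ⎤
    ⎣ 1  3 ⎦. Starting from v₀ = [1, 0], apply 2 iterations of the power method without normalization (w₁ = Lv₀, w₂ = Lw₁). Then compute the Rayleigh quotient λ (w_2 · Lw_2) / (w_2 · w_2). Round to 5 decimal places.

λ ≈ 3.30000

w1 = Lv₀ = (0·1 + 1·0; 1·1 + 3·0) = (0, 1)
w2 = Lw1 = (0·0 + 1·1; 1·0 + 3·1) = (1, 3)
Lw2 = (3, 10)
w2·Lw2 = 1·3 + 3·10 = 33; w2·w2 = 1·1 + 3·3 = 10
λ ≈ 33/10 = 3.30000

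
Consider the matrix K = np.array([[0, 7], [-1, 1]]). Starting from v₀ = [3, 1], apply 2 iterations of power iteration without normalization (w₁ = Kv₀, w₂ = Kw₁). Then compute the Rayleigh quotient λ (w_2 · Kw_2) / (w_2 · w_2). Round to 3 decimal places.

3.022

w1 = Kv₀ = (7, -2)
w2 = Kw1 = (-14, -9)
Kw2 = (-63, 5)
w2·Kw2 = (-14)·(-63) + (-9)·5 = 837; w2·w2 = (-14)·(-14) + (-9)·(-9) = 277
λ ≈ 837/277 = 3.022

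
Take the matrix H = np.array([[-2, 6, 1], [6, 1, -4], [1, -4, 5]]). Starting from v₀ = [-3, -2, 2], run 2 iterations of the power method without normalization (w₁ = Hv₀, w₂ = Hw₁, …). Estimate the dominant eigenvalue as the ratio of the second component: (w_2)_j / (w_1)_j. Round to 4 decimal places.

w1 = Hv₀ = ((-2)·(-3) + 6·(-2) + 1·2; 6·(-3) + 1·(-2) + (-4)·2; 1·(-3) + (-4)·(-2) + 5·2) = (-4, -28, 15)
w2 = Hw1 = ((-2)·(-4) + 6·(-28) + 1·15; 6·(-4) + 1·(-28) + (-4)·15; 1·(-4) + (-4)·(-28) + 5·15) = (-145, -112, 183)
Ratio at component: -112 / -28 = 4.0000

4.0000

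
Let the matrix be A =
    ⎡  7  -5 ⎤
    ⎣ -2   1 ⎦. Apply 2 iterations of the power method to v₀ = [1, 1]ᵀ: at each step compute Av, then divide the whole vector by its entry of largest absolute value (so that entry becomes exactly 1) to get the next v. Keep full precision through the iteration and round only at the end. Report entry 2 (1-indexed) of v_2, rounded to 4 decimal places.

-0.2632

Av0 = (2.00000, -1.00000); divide by 2.00000 → v1 = (1.00000, -0.50000)
Av1 = (9.50000, -2.50000); divide by 9.50000 → v2 = (1.00000, -0.26316)
Requested entry of v2: -5/19 = -0.2632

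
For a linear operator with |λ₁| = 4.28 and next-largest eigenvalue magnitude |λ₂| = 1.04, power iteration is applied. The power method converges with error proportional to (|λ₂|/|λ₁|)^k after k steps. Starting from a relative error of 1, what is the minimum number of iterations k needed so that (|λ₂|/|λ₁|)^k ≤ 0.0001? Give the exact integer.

7

|λ₂/λ₁| = 1.04/4.28 = 0.24299
Need k ≥ ln(0.0001) / ln(0.24299) = -9.2103 / -1.4147 ≈ 6.510
Smallest integer k satisfying the bound: 7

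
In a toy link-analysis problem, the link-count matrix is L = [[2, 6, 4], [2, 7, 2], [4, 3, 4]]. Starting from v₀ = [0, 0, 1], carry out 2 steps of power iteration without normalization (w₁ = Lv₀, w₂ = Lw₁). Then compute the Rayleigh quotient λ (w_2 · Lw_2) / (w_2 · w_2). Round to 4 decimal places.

10.9758

w1 = Lv₀ = (2·0 + 6·0 + 4·1; 2·0 + 7·0 + 2·1; 4·0 + 3·0 + 4·1) = (4, 2, 4)
w2 = Lw1 = (2·4 + 6·2 + 4·4; 2·4 + 7·2 + 2·4; 4·4 + 3·2 + 4·4) = (36, 30, 38)
Lw2 = (404, 358, 386)
w2·Lw2 = 36·404 + 30·358 + 38·386 = 39952; w2·w2 = 36·36 + 30·30 + 38·38 = 3640
λ ≈ 39952/3640 = 10.9758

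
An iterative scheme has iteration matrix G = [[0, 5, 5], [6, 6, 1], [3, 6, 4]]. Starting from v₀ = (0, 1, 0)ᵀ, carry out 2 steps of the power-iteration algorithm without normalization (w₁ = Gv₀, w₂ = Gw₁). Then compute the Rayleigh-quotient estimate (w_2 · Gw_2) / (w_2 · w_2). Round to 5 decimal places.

12.13991

w1 = Gv₀ = (0·0 + 5·1 + 5·0; 6·0 + 6·1 + 1·0; 3·0 + 6·1 + 4·0) = (5, 6, 6)
w2 = Gw1 = (0·5 + 5·6 + 5·6; 6·5 + 6·6 + 1·6; 3·5 + 6·6 + 4·6) = (60, 72, 75)
Gw2 = (735, 867, 912)
w2·Gw2 = 60·735 + 72·867 + 75·912 = 174924; w2·w2 = 60·60 + 72·72 + 75·75 = 14409
λ ≈ 174924/14409 = 12.13991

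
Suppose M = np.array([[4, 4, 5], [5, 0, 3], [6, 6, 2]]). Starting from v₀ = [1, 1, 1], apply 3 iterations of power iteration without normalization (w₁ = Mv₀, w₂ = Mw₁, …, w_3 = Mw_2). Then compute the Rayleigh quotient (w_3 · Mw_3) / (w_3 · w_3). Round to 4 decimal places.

λ ≈ 11.8352

w1 = Mv₀ = (4·1 + 4·1 + 5·1; 5·1 + 0·1 + 3·1; 6·1 + 6·1 + 2·1) = (13, 8, 14)
w2 = Mw1 = (4·13 + 4·8 + 5·14; 5·13 + 0·8 + 3·14; 6·13 + 6·8 + 2·14) = (154, 107, 154)
w3 = Mw2 = (1814, 1232, 1874)
Mw3 = (21554, 14692, 22024)
w3·Mw3 = 1814·21554 + 1232·14692 + 1874·22024 = 98472476; w3·w3 = 1814·1814 + 1232·1232 + 1874·1874 = 8320296
λ ≈ 98472476/8320296 = 11.8352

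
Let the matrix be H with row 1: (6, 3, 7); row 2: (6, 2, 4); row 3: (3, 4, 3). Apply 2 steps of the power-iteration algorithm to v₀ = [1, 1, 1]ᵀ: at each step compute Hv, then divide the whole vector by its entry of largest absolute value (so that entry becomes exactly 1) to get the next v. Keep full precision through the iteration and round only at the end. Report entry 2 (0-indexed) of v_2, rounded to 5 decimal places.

0.62376

Hv0 = (16.000000, 12.000000, 10.000000); divide by 16.000000 → v1 = (1.000000, 0.750000, 0.625000)
Hv1 = (12.625000, 10.000000, 7.875000); divide by 12.625000 → v2 = (1.000000, 0.792079, 0.623762)
Requested entry of v2: 126/202 = 0.62376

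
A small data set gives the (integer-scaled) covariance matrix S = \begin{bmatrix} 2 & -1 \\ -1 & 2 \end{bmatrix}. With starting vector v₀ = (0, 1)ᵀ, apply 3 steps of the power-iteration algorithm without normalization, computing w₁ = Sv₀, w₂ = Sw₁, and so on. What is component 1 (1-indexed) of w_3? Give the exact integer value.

w1 = Sv₀ = (2·0 + (-1)·1; (-1)·0 + 2·1) = (-1, 2)
w2 = Sw1 = (2·(-1) + (-1)·2; (-1)·(-1) + 2·2) = (-4, 5)
w3 = Sw2 = (-13, 14)
The requested component of w3 is -13.

-13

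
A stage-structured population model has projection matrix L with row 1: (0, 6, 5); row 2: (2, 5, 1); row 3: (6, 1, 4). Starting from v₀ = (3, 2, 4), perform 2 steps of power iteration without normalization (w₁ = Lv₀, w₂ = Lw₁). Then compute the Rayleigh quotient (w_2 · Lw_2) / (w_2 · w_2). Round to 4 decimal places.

w1 = Lv₀ = (32, 20, 36)
w2 = Lw1 = (300, 200, 356)
Lw2 = (2980, 1956, 3424)
w2·Lw2 = 300·2980 + 200·1956 + 356·3424 = 2504144; w2·w2 = 300·300 + 200·200 + 356·356 = 256736
λ ≈ 2504144/256736 = 9.7538

9.7538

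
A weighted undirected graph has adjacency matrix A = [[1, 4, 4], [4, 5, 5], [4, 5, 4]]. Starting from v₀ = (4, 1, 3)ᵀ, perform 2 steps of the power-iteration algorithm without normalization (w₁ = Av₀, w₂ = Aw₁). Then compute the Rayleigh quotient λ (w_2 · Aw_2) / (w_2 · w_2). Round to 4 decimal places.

w1 = Av₀ = (1·4 + 4·1 + 4·3; 4·4 + 5·1 + 5·3; 4·4 + 5·1 + 4·3) = (20, 36, 33)
w2 = Aw1 = (1·20 + 4·36 + 4·33; 4·20 + 5·36 + 5·33; 4·20 + 5·36 + 4·33) = (296, 425, 392)
Aw2 = (3564, 5269, 4877)
w2·Aw2 = 296·3564 + 425·5269 + 392·4877 = 5206053; w2·w2 = 296·296 + 425·425 + 392·392 = 421905
λ ≈ 5206053/421905 = 12.3394

λ ≈ 12.3394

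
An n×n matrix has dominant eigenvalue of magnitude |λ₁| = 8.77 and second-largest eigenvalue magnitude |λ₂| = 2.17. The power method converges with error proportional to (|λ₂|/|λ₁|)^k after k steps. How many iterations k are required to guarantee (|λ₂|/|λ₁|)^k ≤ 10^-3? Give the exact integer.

|λ₂/λ₁| = 2.17/8.77 = 0.24743
Need k ≥ ln(10^-3) / ln(0.24743) = -6.9078 / -1.3966 ≈ 4.946
Smallest integer k satisfying the bound: 5

5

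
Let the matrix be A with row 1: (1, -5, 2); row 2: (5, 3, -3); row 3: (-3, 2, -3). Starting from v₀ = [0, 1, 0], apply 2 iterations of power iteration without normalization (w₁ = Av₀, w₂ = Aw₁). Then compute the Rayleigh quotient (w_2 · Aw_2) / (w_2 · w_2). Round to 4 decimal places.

1.6611

w1 = Av₀ = (1·0 + (-5)·1 + 2·0; 5·0 + 3·1 + (-3)·0; (-3)·0 + 2·1 + (-3)·0) = (-5, 3, 2)
w2 = Aw1 = (1·(-5) + (-5)·3 + 2·2; 5·(-5) + 3·3 + (-3)·2; (-3)·(-5) + 2·3 + (-3)·2) = (-16, -22, 15)
Aw2 = (124, -191, -41)
w2·Aw2 = (-16)·124 + (-22)·(-191) + 15·(-41) = 1603; w2·w2 = (-16)·(-16) + (-22)·(-22) + 15·15 = 965
λ ≈ 1603/965 = 1.6611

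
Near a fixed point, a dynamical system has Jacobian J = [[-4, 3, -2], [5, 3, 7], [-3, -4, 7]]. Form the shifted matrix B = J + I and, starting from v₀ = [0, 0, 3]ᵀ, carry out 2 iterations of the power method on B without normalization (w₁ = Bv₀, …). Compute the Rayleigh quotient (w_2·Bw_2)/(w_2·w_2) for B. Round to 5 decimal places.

B = J + I has rows (-3, 3, -2); (5, 4, 7); (-3, -4, 8)
w1 = Bv₀ = (-6, 21, 24)
w2 = Bw1 = (33, 222, 126)
Bw2 = (315, 1935, 21)
w2·Bw2 = 442611; w2·w2 = 66249; μ ≈ 442611/66249 = 6.68102

6.68102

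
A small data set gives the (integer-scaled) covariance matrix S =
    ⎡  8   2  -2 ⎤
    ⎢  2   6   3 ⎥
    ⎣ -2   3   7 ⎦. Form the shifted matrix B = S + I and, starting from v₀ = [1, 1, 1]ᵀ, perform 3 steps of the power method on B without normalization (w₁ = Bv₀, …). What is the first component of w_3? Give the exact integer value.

B = S + I has rows (9, 2, -2); (2, 7, 3); (-2, 3, 8)
w1 = Bv₀ = (9·1 + 2·1 + (-2)·1; 2·1 + 7·1 + 3·1; (-2)·1 + 3·1 + 8·1) = (9, 12, 9)
w2 = Bw1 = (9·9 + 2·12 + (-2)·9; 2·9 + 7·12 + 3·9; (-2)·9 + 3·12 + 8·9) = (87, 129, 90)
w3 = Bw2 = (861, 1347, 933)
Requested component of w3: 861

861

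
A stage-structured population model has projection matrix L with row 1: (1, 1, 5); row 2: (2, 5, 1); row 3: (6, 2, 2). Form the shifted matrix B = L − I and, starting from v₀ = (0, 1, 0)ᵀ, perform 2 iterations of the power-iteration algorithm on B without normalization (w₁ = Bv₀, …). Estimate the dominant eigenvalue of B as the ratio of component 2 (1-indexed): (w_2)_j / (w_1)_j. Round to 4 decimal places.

μ ≈ 5.0000

B = L − I has rows (0, 1, 5); (2, 4, 1); (6, 2, 1)
w1 = Bv₀ = (0·0 + 1·1 + 5·0; 2·0 + 4·1 + 1·0; 6·0 + 2·1 + 1·0) = (1, 4, 2)
w2 = Bw1 = (0·1 + 1·4 + 5·2; 2·1 + 4·4 + 1·2; 6·1 + 2·4 + 1·2) = (14, 20, 16)
Ratio: 20/4 = 5.0000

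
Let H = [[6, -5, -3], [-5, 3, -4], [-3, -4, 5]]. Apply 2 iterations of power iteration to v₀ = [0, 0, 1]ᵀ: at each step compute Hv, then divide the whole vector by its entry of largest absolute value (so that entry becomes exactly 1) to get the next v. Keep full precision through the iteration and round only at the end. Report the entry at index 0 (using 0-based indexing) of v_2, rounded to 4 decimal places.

Hv0 = (-3.00000, -4.00000, 5.00000); divide by 5.00000 → v1 = (-0.60000, -0.80000, 1.00000)
Hv1 = (-2.60000, -3.40000, 10.00000); divide by 10.00000 → v2 = (-0.26000, -0.34000, 1.00000)
Requested entry of v2: -13/50 = -0.2600

-0.2600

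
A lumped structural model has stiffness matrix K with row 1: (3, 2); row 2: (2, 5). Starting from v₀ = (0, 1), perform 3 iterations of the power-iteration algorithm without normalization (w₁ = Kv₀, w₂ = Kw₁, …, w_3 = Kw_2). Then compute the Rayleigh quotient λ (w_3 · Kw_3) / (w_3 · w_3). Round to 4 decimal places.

6.2352

w1 = Kv₀ = (2, 5)
w2 = Kw1 = (16, 29)
w3 = Kw2 = (106, 177)
Kw3 = (672, 1097)
w3·Kw3 = 106·672 + 177·1097 = 265401; w3·w3 = 106·106 + 177·177 = 42565
λ ≈ 265401/42565 = 6.2352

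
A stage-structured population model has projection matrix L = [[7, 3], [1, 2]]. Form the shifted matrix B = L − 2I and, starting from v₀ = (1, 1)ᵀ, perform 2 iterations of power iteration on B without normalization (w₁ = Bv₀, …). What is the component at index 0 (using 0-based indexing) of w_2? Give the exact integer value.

43

B = L − 2I has rows (5, 3); (1, 0)
w1 = Bv₀ = (5·1 + 3·1; 1·1 + 0·1) = (8, 1)
w2 = Bw1 = (5·8 + 3·1; 1·8 + 0·1) = (43, 8)
Requested component of w2: 43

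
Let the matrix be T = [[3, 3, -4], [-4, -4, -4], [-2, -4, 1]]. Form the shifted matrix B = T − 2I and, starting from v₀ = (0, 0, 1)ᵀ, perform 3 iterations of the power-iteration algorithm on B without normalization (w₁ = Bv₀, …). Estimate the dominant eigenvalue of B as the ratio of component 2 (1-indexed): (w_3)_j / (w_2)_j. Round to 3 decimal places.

-7.182

B = T − 2I has rows (1, 3, -4); (-4, -6, -4); (-2, -4, -1)
w1 = Bv₀ = (-4, -4, -1)
w2 = Bw1 = (-12, 44, 25)
w3 = Bw2 = (20, -316, -177)
Ratio: -316/44 = -7.182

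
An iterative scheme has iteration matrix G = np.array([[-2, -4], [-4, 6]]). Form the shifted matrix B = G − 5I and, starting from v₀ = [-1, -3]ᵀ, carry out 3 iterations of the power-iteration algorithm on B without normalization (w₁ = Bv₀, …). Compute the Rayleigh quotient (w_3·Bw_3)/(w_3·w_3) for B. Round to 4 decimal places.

-8.6443

B = G − 5I has rows (-7, -4); (-4, 1)
w1 = Bv₀ = ((-7)·(-1) + (-4)·(-3); (-4)·(-1) + 1·(-3)) = (19, 1)
w2 = Bw1 = ((-7)·19 + (-4)·1; (-4)·19 + 1·1) = (-137, -75)
w3 = Bw2 = (1259, 473)
Bw3 = (-10705, -4563)
w3·Bw3 = -15635894; w3·w3 = 1808810; μ ≈ -15635894/1808810 = -8.6443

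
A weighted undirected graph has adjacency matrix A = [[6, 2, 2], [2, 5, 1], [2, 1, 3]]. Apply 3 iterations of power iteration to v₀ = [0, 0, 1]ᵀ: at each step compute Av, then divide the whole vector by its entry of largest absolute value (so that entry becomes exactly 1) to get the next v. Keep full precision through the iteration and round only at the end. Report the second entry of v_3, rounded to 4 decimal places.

0.6628

Av0 = (2.00000, 1.00000, 3.00000); divide by 3.00000 → v1 = (0.66667, 0.33333, 1.00000)
Av1 = (6.66667, 4.00000, 4.66667); divide by 6.66667 → v2 = (1.00000, 0.60000, 0.70000)
Av2 = (8.60000, 5.70000, 4.70000); divide by 8.60000 → v3 = (1.00000, 0.66279, 0.54651)
Requested entry of v3: 114/172 = 0.6628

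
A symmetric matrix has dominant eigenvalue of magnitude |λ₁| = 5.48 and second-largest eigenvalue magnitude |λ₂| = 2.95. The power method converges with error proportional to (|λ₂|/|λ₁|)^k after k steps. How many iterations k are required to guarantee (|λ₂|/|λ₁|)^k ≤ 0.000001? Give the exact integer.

|λ₂/λ₁| = 2.95/5.48 = 0.53832
Need k ≥ ln(0.000001) / ln(0.53832) = -13.8155 / -0.6193 ≈ 22.308
Smallest integer k satisfying the bound: 23

23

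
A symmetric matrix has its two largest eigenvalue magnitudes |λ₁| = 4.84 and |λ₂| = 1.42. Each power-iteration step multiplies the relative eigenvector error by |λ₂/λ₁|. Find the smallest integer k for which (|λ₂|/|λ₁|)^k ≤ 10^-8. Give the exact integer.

|λ₂/λ₁| = 1.42/4.84 = 0.29339
Need k ≥ ln(10^-8) / ln(0.29339) = -18.4207 / -1.2263 ≈ 15.022
Smallest integer k satisfying the bound: 16

16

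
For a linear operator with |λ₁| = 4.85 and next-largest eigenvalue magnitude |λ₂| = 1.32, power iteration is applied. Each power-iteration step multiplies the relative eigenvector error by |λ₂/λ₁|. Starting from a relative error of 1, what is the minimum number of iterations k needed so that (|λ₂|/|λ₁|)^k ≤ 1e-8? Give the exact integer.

|λ₂/λ₁| = 1.32/4.85 = 0.27216
Need k ≥ ln(1e-8) / ln(0.27216) = -18.4207 / -1.3013 ≈ 14.155
Smallest integer k satisfying the bound: 15

15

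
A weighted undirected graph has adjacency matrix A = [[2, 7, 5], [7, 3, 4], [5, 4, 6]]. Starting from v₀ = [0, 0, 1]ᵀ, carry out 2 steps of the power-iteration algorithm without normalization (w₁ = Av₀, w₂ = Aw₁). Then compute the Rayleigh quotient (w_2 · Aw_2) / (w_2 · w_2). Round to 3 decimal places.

w1 = Av₀ = (5, 4, 6)
w2 = Aw1 = (68, 71, 77)
Aw2 = (1018, 997, 1086)
w2·Aw2 = 68·1018 + 71·997 + 77·1086 = 223633; w2·w2 = 68·68 + 71·71 + 77·77 = 15594
λ ≈ 223633/15594 = 14.341

λ ≈ 14.341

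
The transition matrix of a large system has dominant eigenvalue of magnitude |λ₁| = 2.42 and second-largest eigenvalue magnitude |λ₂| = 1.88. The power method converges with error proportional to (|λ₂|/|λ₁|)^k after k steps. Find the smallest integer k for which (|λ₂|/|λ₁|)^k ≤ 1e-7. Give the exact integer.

|λ₂/λ₁| = 1.88/2.42 = 0.77686
Need k ≥ ln(1e-7) / ln(0.77686) = -16.1181 / -0.2525 ≈ 63.835
Smallest integer k satisfying the bound: 64

64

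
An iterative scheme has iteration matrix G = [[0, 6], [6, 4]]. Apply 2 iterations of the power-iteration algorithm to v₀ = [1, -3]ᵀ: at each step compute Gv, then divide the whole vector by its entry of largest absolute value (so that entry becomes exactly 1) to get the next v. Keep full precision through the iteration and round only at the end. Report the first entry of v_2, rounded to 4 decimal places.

Gv0 = (-18.00000, -6.00000); divide by -18.00000 → v1 = (1.00000, 0.33333)
Gv1 = (2.00000, 7.33333); divide by 7.33333 → v2 = (0.27273, 1.00000)
Requested entry of v2: -36/-132 = 0.2727

0.2727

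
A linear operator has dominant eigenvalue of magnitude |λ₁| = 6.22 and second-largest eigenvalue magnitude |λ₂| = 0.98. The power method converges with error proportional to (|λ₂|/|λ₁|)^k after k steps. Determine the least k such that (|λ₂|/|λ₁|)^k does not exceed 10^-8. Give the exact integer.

|λ₂/λ₁| = 0.98/6.22 = 0.15756
Need k ≥ ln(10^-8) / ln(0.15756) = -18.4207 / -1.8480 ≈ 9.968
Smallest integer k satisfying the bound: 10

10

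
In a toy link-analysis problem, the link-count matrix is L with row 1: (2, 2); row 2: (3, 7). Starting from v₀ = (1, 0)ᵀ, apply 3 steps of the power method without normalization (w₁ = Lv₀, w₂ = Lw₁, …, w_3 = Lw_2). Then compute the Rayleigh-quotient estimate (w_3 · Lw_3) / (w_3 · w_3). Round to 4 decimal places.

w1 = Lv₀ = (2·1 + 2·0; 3·1 + 7·0) = (2, 3)
w2 = Lw1 = (2·2 + 2·3; 3·2 + 7·3) = (10, 27)
w3 = Lw2 = (74, 219)
Lw3 = (586, 1755)
w3·Lw3 = 74·586 + 219·1755 = 427709; w3·w3 = 74·74 + 219·219 = 53437
λ ≈ 427709/53437 = 8.0040

8.0040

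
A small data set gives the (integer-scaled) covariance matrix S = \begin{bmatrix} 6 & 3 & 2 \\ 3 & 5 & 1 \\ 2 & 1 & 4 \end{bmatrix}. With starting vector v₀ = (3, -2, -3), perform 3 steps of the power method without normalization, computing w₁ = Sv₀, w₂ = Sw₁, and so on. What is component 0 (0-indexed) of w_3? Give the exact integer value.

w1 = Sv₀ = (6, -4, -8)
w2 = Sw1 = (8, -10, -24)
w3 = Sw2 = (-30, -50, -90)
The requested component of w3 is -30.

-30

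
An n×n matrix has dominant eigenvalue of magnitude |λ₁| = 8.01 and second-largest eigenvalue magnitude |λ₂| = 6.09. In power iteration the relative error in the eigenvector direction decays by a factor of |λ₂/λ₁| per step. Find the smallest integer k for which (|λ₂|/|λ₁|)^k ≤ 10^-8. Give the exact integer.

68

|λ₂/λ₁| = 6.09/8.01 = 0.76030
Need k ≥ ln(10^-8) / ln(0.76030) = -18.4207 / -0.2740 ≈ 67.218
Smallest integer k satisfying the bound: 68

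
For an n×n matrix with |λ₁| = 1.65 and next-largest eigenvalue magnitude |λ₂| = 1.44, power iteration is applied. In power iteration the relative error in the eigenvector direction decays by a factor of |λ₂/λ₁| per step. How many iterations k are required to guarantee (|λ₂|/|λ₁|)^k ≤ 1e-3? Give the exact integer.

51

|λ₂/λ₁| = 1.44/1.65 = 0.87273
Need k ≥ ln(1e-3) / ln(0.87273) = -6.9078 / -0.1361 ≈ 50.743
Smallest integer k satisfying the bound: 51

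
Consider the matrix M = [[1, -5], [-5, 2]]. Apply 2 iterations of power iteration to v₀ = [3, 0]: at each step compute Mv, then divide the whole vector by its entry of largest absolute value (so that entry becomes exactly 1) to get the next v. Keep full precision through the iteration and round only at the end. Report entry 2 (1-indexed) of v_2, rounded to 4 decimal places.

-0.5769

Mv0 = (3.00000, -15.00000); divide by -15.00000 → v1 = (-0.20000, 1.00000)
Mv1 = (-5.20000, 3.00000); divide by -5.20000 → v2 = (1.00000, -0.57692)
Requested entry of v2: -45/78 = -0.5769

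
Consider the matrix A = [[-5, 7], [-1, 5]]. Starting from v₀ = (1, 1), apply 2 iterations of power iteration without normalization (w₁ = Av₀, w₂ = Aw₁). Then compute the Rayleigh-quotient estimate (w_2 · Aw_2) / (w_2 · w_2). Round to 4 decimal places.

w1 = Av₀ = (2, 4)
w2 = Aw1 = (18, 18)
Aw2 = (36, 72)
w2·Aw2 = 18·36 + 18·72 = 1944; w2·w2 = 18·18 + 18·18 = 648
λ ≈ 1944/648 = 3.0000

λ ≈ 3.0000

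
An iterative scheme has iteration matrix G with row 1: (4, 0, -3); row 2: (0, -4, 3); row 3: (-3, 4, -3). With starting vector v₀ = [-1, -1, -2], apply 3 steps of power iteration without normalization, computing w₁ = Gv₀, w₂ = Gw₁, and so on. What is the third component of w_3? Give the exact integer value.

w1 = Gv₀ = (4·(-1) + 0·(-1) + (-3)·(-2); 0·(-1) + (-4)·(-1) + 3·(-2); (-3)·(-1) + 4·(-1) + (-3)·(-2)) = (2, -2, 5)
w2 = Gw1 = (4·2 + 0·(-2) + (-3)·5; 0·2 + (-4)·(-2) + 3·5; (-3)·2 + 4·(-2) + (-3)·5) = (-7, 23, -29)
w3 = Gw2 = (59, -179, 200)
The requested component of w3 is 200.

200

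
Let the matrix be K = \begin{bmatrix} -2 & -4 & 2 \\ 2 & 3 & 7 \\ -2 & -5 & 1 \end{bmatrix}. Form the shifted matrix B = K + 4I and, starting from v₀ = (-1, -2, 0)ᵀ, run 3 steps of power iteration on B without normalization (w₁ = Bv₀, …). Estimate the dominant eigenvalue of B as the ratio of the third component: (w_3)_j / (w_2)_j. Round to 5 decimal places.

B = K + 4I has rows (2, -4, 2); (2, 7, 7); (-2, -5, 5)
w1 = Bv₀ = (2·(-1) + (-4)·(-2) + 2·0; 2·(-1) + 7·(-2) + 7·0; (-2)·(-1) + (-5)·(-2) + 5·0) = (6, -16, 12)
w2 = Bw1 = (2·6 + (-4)·(-16) + 2·12; 2·6 + 7·(-16) + 7·12; (-2)·6 + (-5)·(-16) + 5·12) = (100, -16, 128)
w3 = Bw2 = (520, 984, 520)
Ratio: 520/128 = 4.06250

μ ≈ 4.06250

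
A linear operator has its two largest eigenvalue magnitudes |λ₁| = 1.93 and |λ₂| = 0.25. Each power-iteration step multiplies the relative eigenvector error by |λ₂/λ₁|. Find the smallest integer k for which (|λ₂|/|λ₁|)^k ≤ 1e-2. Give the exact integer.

|λ₂/λ₁| = 0.25/1.93 = 0.12953
Need k ≥ ln(1e-2) / ln(0.12953) = -4.6052 / -2.0438 ≈ 2.253
Smallest integer k satisfying the bound: 3

3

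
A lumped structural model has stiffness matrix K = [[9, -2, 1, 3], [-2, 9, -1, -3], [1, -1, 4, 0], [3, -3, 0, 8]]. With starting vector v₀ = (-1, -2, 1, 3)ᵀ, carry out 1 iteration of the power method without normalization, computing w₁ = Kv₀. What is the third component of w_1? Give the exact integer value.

5

w1 = Kv₀ = (9·(-1) + (-2)·(-2) + 1·1 + 3·3; (-2)·(-1) + 9·(-2) + (-1)·1 + (-3)·3; 1·(-1) + (-1)·(-2) + 4·1 + 0·3; 3·(-1) + (-3)·(-2) + 0·1 + 8·3) = (5, -26, 5, 27)
The requested component of w1 is 5.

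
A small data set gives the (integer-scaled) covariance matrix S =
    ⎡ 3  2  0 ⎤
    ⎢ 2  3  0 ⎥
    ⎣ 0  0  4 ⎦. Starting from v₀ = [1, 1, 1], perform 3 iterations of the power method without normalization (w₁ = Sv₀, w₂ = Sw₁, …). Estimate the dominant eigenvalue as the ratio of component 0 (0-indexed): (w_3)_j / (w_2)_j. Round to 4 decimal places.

5.0000

w1 = Sv₀ = (3·1 + 2·1 + 0·1; 2·1 + 3·1 + 0·1; 0·1 + 0·1 + 4·1) = (5, 5, 4)
w2 = Sw1 = (3·5 + 2·5 + 0·4; 2·5 + 3·5 + 0·4; 0·5 + 0·5 + 4·4) = (25, 25, 16)
w3 = Sw2 = (125, 125, 64)
Ratio at component: 125 / 25 = 5.0000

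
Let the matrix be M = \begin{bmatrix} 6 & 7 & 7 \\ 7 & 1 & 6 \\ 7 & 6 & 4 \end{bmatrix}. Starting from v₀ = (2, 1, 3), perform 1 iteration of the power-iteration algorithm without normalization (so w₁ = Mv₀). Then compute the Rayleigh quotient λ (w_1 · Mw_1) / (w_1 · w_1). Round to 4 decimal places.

w1 = Mv₀ = (40, 33, 32)
Mw1 = (695, 505, 606)
w1·Mw1 = 40·695 + 33·505 + 32·606 = 63857; w1·w1 = 40·40 + 33·33 + 32·32 = 3713
λ ≈ 63857/3713 = 17.1982

17.1982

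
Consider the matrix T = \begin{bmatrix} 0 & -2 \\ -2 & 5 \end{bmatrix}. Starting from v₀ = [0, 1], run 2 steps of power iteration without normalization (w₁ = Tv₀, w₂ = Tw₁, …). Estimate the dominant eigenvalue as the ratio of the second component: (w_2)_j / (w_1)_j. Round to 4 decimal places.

λ ≈ 5.8000

w1 = Tv₀ = (-2, 5)
w2 = Tw1 = (-10, 29)
Ratio at component: 29 / 5 = 5.8000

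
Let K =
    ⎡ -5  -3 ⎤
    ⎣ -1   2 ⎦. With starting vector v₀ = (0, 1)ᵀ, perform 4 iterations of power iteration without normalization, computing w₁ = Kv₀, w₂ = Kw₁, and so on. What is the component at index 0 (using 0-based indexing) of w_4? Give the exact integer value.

w1 = Kv₀ = (-3, 2)
w2 = Kw1 = (9, 7)
w3 = Kw2 = (-66, 5)
w4 = Kw3 = (315, 76)
The requested component of w4 is 315.

315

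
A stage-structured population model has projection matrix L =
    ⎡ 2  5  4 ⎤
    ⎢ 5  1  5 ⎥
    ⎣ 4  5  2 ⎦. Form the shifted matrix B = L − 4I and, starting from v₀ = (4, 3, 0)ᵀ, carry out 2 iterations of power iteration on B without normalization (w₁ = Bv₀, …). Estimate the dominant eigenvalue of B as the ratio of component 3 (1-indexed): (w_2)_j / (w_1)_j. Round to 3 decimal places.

μ ≈ 0.677

B = L − 4I has rows (-2, 5, 4); (5, -3, 5); (4, 5, -2)
w1 = Bv₀ = (7, 11, 31)
w2 = Bw1 = (165, 157, 21)
Ratio: 21/31 = 0.677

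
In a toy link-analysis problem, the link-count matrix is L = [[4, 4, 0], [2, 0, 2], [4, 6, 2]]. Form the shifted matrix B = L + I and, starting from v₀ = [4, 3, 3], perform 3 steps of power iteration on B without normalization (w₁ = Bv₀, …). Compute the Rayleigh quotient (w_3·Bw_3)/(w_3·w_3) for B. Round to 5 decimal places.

8.08139

B = L + I has rows (5, 4, 0); (2, 1, 2); (4, 6, 3)
w1 = Bv₀ = (5·4 + 4·3 + 0·3; 2·4 + 1·3 + 2·3; 4·4 + 6·3 + 3·3) = (32, 17, 43)
w2 = Bw1 = (5·32 + 4·17 + 0·43; 2·32 + 1·17 + 2·43; 4·32 + 6·17 + 3·43) = (228, 167, 359)
w3 = Bw2 = (1808, 1341, 2991)
Bw3 = (14404, 10939, 24251)
w3·Bw3 = 113246372; w3·w3 = 14013226; μ ≈ 113246372/14013226 = 8.08139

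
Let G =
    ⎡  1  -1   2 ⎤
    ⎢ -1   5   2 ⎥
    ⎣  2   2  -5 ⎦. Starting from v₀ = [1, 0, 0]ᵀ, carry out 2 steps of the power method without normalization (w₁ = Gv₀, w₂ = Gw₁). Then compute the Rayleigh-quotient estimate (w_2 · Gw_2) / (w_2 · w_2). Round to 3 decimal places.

w1 = Gv₀ = (1·1 + (-1)·0 + 2·0; (-1)·1 + 5·0 + 2·0; 2·1 + 2·0 + (-5)·0) = (1, -1, 2)
w2 = Gw1 = (1·1 + (-1)·(-1) + 2·2; (-1)·1 + 5·(-1) + 2·2; 2·1 + 2·(-1) + (-5)·2) = (6, -2, -10)
Gw2 = (-12, -36, 58)
w2·Gw2 = 6·(-12) + (-2)·(-36) + (-10)·58 = -580; w2·w2 = 6·6 + (-2)·(-2) + (-10)·(-10) = 140
λ ≈ -580/140 = -4.143

-4.143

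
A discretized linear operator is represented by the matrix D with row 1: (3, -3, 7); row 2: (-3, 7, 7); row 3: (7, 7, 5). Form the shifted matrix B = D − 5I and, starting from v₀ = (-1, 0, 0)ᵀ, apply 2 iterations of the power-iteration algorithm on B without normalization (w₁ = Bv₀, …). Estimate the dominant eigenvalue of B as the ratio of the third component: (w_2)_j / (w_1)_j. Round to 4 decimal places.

B = D − 5I has rows (-2, -3, 7); (-3, 2, 7); (7, 7, 0)
w1 = Bv₀ = ((-2)·(-1) + (-3)·0 + 7·0; (-3)·(-1) + 2·0 + 7·0; 7·(-1) + 7·0 + 0·0) = (2, 3, -7)
w2 = Bw1 = ((-2)·2 + (-3)·3 + 7·(-7); (-3)·2 + 2·3 + 7·(-7); 7·2 + 7·3 + 0·(-7)) = (-62, -49, 35)
Ratio: 35/-7 = -5.0000

μ ≈ -5.0000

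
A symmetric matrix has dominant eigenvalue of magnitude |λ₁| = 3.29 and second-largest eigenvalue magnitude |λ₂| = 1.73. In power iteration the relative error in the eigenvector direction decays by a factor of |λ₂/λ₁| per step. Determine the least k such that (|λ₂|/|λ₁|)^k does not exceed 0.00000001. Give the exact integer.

29

|λ₂/λ₁| = 1.73/3.29 = 0.52584
Need k ≥ ln(0.00000001) / ln(0.52584) = -18.4207 / -0.6428 ≈ 28.658
Smallest integer k satisfying the bound: 29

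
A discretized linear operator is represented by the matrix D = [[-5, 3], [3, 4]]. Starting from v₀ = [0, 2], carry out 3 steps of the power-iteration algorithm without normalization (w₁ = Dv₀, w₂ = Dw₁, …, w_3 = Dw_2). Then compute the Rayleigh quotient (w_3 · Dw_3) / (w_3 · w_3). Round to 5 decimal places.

w1 = Dv₀ = ((-5)·0 + 3·2; 3·0 + 4·2) = (6, 8)
w2 = Dw1 = ((-5)·6 + 3·8; 3·6 + 4·8) = (-6, 50)
w3 = Dw2 = (180, 182)
Dw3 = (-354, 1268)
w3·Dw3 = 180·(-354) + 182·1268 = 167056; w3·w3 = 180·180 + 182·182 = 65524
λ ≈ 167056/65524 = 2.54954

2.54954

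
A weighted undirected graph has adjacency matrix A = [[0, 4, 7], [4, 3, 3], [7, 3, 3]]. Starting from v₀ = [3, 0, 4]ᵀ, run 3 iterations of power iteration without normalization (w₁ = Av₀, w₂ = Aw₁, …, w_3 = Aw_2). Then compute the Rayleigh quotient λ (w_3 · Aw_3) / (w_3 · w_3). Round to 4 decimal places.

w1 = Av₀ = (28, 24, 33)
w2 = Aw1 = (327, 283, 367)
w3 = Aw2 = (3701, 3258, 4239)
Aw3 = (42705, 37295, 48398)
w3·Aw3 = 3701·42705 + 3258·37295 + 4239·48398 = 484717437; w3·w3 = 3701·3701 + 3258·3258 + 4239·4239 = 42281086
λ ≈ 484717437/42281086 = 11.4642

λ ≈ 11.4642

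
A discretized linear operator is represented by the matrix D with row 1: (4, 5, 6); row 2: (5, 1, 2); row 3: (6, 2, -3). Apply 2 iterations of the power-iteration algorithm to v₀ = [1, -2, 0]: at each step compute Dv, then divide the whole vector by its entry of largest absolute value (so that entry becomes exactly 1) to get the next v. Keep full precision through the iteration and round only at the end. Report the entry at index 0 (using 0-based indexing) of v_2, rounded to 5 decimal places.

Dv0 = (-6.000000, 3.000000, 2.000000); divide by -6.000000 → v1 = (1.000000, -0.500000, -0.333333)
Dv1 = (-0.500000, 3.833333, 6.000000); divide by 6.000000 → v2 = (-0.083333, 0.638889, 1.000000)
Requested entry of v2: 3/-36 = -0.08333

-0.08333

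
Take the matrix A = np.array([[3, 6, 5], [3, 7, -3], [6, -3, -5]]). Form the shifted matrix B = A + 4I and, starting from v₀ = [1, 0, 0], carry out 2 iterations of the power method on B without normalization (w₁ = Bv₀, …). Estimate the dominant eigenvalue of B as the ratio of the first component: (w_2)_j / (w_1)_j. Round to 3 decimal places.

B = A + 4I has rows (7, 6, 5); (3, 11, -3); (6, -3, -1)
w1 = Bv₀ = (7·1 + 6·0 + 5·0; 3·1 + 11·0 + (-3)·0; 6·1 + (-3)·0 + (-1)·0) = (7, 3, 6)
w2 = Bw1 = (7·7 + 6·3 + 5·6; 3·7 + 11·3 + (-3)·6; 6·7 + (-3)·3 + (-1)·6) = (97, 36, 27)
Ratio: 97/7 = 13.857

13.857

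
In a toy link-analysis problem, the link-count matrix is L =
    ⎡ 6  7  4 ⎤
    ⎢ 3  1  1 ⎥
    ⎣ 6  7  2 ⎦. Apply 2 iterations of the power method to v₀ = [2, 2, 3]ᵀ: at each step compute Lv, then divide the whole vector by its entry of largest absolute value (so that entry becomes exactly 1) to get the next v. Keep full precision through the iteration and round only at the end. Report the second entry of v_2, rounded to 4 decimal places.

0.3626

Lv0 = (38.00000, 11.00000, 32.00000); divide by 38.00000 → v1 = (1.00000, 0.28947, 0.84211)
Lv1 = (11.39474, 4.13158, 9.71053); divide by 11.39474 → v2 = (1.00000, 0.36259, 0.85219)
Requested entry of v2: 157/433 = 0.3626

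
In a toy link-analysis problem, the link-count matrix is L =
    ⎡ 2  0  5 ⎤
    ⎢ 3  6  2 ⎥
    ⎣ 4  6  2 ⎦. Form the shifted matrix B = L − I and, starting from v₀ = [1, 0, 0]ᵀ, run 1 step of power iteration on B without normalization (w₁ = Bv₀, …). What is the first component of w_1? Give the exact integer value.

1

B = L − I has rows (1, 0, 5); (3, 5, 2); (4, 6, 1)
w1 = Bv₀ = (1·1 + 0·0 + 5·0; 3·1 + 5·0 + 2·0; 4·1 + 6·0 + 1·0) = (1, 3, 4)
Requested component of w1: 1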